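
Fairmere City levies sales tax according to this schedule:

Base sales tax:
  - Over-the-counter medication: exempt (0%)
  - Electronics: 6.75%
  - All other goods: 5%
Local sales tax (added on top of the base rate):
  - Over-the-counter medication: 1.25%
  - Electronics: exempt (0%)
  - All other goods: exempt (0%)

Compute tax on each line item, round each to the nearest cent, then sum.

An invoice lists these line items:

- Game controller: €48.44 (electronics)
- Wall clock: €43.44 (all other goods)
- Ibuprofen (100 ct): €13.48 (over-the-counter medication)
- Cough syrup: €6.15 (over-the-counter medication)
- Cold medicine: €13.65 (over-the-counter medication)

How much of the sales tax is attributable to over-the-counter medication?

Ibuprofen (100 ct) €13.48: over-the-counter medication → 0% + 1.25% local = 1.25% → €0.17
Cough syrup €6.15: over-the-counter medication → 0% + 1.25% local = 1.25% → €0.08
Cold medicine €13.65: over-the-counter medication → 0% + 1.25% local = 1.25% → €0.17
Tax on over-the-counter medication = €0.17 + €0.08 + €0.17 = €0.42

€0.42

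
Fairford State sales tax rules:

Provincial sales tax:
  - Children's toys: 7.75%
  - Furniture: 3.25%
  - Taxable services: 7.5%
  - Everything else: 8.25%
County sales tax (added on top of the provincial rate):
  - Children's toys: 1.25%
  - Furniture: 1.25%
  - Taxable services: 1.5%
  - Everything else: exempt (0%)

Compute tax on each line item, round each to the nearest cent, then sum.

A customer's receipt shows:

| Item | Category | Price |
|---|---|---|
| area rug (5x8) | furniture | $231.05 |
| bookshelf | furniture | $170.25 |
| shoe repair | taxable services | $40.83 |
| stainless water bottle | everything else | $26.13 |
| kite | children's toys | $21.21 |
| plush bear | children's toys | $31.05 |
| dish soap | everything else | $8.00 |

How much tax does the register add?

$29.25

Area rug (5x8) $231.05: furniture → 3.25% + 1.25% county = 4.5% → $10.40
Bookshelf $170.25: furniture → 3.25% + 1.25% county = 4.5% → $7.66
Shoe repair $40.83: taxable services → 7.5% + 1.5% county = 9% → $3.67
Stainless water bottle $26.13: everything else → 8.25% + 0% county = 8.25% → $2.16
Kite $21.21: children's toys → 7.75% + 1.25% county = 9% → $1.91
Plush bear $31.05: children's toys → 7.75% + 1.25% county = 9% → $2.79
Dish soap $8.00: everything else → 8.25% + 0% county = 8.25% → $0.66
Total tax = $10.40 + $7.66 + $3.67 + $2.16 + $1.91 + $2.79 + $0.66 = $29.25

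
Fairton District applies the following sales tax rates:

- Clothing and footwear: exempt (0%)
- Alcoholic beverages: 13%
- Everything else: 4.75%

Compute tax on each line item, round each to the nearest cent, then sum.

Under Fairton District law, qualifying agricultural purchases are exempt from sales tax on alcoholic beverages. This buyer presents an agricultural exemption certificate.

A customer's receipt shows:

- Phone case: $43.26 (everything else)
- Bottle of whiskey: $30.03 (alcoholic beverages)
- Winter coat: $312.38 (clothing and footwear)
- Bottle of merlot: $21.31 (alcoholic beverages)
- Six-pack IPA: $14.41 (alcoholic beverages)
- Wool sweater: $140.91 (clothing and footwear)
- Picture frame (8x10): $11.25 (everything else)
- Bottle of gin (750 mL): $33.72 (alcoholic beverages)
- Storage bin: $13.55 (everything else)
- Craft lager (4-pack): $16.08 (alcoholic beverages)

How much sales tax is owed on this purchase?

$3.22

Phone case $43.26: everything else → 4.75% → $2.05
Bottle of whiskey $30.03: alcoholic beverages, buyer-exempt → 0% → $0.00
Winter coat $312.38: clothing and footwear → 0% → $0.00
Bottle of merlot $21.31: alcoholic beverages, buyer-exempt → 0% → $0.00
Six-pack IPA $14.41: alcoholic beverages, buyer-exempt → 0% → $0.00
Wool sweater $140.91: clothing and footwear → 0% → $0.00
Picture frame (8x10) $11.25: everything else → 4.75% → $0.53
Bottle of gin (750 mL) $33.72: alcoholic beverages, buyer-exempt → 0% → $0.00
Storage bin $13.55: everything else → 4.75% → $0.64
Craft lager (4-pack) $16.08: alcoholic beverages, buyer-exempt → 0% → $0.00
Total tax = $2.05 + $0.53 + $0.64 = $3.22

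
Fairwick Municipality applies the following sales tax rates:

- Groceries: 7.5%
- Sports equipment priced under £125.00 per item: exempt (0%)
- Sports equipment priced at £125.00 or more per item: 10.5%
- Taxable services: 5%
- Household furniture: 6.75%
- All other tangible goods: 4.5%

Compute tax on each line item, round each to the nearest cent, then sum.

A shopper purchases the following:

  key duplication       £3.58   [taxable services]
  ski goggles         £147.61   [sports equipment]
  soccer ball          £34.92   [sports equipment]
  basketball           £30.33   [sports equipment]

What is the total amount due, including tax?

Key duplication £3.58: taxable services → 5% → £0.18
Ski goggles £147.61: sports equipment, £125.00 or more → 10.5% → £15.50
Soccer ball £34.92: sports equipment, under £125.00 → 0% → £0.00
Basketball £30.33: sports equipment, under £125.00 → 0% → £0.00
Subtotal = £216.44; tax = £15.68; total due = £232.12

£232.12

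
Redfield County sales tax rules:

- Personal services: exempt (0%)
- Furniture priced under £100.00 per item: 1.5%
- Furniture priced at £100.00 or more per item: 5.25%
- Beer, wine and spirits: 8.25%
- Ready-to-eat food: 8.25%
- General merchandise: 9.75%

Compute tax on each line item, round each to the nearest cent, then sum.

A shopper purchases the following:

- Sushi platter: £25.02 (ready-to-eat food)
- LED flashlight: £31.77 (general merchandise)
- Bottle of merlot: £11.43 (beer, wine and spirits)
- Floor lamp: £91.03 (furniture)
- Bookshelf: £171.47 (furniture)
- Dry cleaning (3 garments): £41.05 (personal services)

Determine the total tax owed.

Sushi platter £25.02: ready-to-eat food → 8.25% → £2.06
LED flashlight £31.77: general merchandise → 9.75% → £3.10
Bottle of merlot £11.43: beer, wine and spirits → 8.25% → £0.94
Floor lamp £91.03: furniture, under £100.00 → 1.5% → £1.37
Bookshelf £171.47: furniture, £100.00 or more → 5.25% → £9.00
Dry cleaning (3 garments) £41.05: personal services → 0% → £0.00
Total tax = £2.06 + £3.10 + £0.94 + £1.37 + £9.00 = £16.47

£16.47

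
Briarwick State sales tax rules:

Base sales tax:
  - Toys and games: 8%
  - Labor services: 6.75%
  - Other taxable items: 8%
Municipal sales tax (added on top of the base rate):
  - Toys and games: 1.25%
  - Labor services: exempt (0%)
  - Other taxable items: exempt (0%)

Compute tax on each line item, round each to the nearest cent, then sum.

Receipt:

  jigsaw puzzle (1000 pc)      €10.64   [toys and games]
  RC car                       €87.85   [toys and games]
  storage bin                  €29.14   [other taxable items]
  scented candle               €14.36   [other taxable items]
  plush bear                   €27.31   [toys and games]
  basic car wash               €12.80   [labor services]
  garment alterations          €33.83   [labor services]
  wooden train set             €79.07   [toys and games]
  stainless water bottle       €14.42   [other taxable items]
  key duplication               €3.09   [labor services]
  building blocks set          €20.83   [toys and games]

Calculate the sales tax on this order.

Jigsaw puzzle (1000 pc) €10.64: toys and games → 8% + 1.25% municipal = 9.25% → €0.98
RC car €87.85: toys and games → 8% + 1.25% municipal = 9.25% → €8.13
Storage bin €29.14: other taxable items → 8% + 0% municipal = 8% → €2.33
Scented candle €14.36: other taxable items → 8% + 0% municipal = 8% → €1.15
Plush bear €27.31: toys and games → 8% + 1.25% municipal = 9.25% → €2.53
Basic car wash €12.80: labor services → 6.75% + 0% municipal = 6.75% → €0.86
Garment alterations €33.83: labor services → 6.75% + 0% municipal = 6.75% → €2.28
Wooden train set €79.07: toys and games → 8% + 1.25% municipal = 9.25% → €7.31
Stainless water bottle €14.42: other taxable items → 8% + 0% municipal = 8% → €1.15
Key duplication €3.09: labor services → 6.75% + 0% municipal = 6.75% → €0.21
Building blocks set €20.83: toys and games → 8% + 1.25% municipal = 9.25% → €1.93
Total tax = €0.98 + €8.13 + €2.33 + €1.15 + €2.53 + €0.86 + €2.28 + €7.31 + €1.15 + €0.21 + €1.93 = €28.86

€28.86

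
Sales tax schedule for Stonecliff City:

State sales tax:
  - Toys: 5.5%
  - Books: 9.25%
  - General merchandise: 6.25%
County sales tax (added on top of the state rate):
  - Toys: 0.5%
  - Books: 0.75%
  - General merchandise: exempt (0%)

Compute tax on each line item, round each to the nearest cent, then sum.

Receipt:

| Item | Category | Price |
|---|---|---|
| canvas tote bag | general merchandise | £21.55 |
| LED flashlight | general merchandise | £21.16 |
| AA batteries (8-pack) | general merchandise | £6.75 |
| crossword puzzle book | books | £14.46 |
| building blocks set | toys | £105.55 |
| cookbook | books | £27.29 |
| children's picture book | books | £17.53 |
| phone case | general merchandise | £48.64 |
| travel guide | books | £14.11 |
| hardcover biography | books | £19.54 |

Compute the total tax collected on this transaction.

£21.75

Canvas tote bag £21.55: general merchandise → 6.25% + 0% county = 6.25% → £1.35
LED flashlight £21.16: general merchandise → 6.25% + 0% county = 6.25% → £1.32
AA batteries (8-pack) £6.75: general merchandise → 6.25% + 0% county = 6.25% → £0.42
Crossword puzzle book £14.46: books → 9.25% + 0.75% county = 10% → £1.45
Building blocks set £105.55: toys → 5.5% + 0.5% county = 6% → £6.33
Cookbook £27.29: books → 9.25% + 0.75% county = 10% → £2.73
Children's picture book £17.53: books → 9.25% + 0.75% county = 10% → £1.75
Phone case £48.64: general merchandise → 6.25% + 0% county = 6.25% → £3.04
Travel guide £14.11: books → 9.25% + 0.75% county = 10% → £1.41
Hardcover biography £19.54: books → 9.25% + 0.75% county = 10% → £1.95
Total tax = £1.35 + £1.32 + £0.42 + £1.45 + £6.33 + £2.73 + £1.75 + £3.04 + £1.41 + £1.95 = £21.75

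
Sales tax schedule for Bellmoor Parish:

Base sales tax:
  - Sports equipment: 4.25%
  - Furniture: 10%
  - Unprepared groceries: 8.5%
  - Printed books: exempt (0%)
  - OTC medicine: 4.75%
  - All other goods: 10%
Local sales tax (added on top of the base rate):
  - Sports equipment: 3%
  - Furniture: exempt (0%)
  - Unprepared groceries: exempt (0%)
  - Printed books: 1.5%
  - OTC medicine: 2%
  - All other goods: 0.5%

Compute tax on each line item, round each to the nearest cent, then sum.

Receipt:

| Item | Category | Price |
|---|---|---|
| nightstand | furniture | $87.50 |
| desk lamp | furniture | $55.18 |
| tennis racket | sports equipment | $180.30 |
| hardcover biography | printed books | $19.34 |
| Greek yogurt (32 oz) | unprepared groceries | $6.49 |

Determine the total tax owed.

$28.18

Nightstand $87.50: furniture → 10% + 0% local = 10% → $8.75
Desk lamp $55.18: furniture → 10% + 0% local = 10% → $5.52
Tennis racket $180.30: sports equipment → 4.25% + 3% local = 7.25% → $13.07
Hardcover biography $19.34: printed books → 0% + 1.5% local = 1.5% → $0.29
Greek yogurt (32 oz) $6.49: unprepared groceries → 8.5% + 0% local = 8.5% → $0.55
Total tax = $8.75 + $5.52 + $13.07 + $0.29 + $0.55 = $28.18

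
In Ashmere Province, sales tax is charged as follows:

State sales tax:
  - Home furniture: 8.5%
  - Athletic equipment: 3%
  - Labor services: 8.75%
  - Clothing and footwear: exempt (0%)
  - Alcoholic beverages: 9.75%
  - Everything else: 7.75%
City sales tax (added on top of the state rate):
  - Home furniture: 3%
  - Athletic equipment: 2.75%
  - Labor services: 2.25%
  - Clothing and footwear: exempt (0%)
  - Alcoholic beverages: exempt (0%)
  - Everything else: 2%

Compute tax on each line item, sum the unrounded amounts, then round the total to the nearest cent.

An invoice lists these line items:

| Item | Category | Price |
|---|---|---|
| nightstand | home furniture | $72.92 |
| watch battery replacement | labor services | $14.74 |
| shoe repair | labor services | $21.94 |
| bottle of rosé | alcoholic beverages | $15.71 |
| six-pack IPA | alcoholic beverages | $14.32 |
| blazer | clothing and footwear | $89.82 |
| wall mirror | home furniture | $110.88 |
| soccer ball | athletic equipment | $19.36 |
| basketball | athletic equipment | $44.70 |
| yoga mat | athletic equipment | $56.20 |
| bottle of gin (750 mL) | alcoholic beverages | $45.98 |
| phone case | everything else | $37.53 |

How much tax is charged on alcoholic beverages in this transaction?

Bottle of rosé $15.71: alcoholic beverages → 9.75% + 0% city = 9.75% → $1.531725
Six-pack IPA $14.32: alcoholic beverages → 9.75% + 0% city = 9.75% → $1.3962
Bottle of gin (750 mL) $45.98: alcoholic beverages → 9.75% + 0% city = 9.75% → $4.48305
Tax on alcoholic beverages: unrounded sum = $7.410975 → $7.41

$7.41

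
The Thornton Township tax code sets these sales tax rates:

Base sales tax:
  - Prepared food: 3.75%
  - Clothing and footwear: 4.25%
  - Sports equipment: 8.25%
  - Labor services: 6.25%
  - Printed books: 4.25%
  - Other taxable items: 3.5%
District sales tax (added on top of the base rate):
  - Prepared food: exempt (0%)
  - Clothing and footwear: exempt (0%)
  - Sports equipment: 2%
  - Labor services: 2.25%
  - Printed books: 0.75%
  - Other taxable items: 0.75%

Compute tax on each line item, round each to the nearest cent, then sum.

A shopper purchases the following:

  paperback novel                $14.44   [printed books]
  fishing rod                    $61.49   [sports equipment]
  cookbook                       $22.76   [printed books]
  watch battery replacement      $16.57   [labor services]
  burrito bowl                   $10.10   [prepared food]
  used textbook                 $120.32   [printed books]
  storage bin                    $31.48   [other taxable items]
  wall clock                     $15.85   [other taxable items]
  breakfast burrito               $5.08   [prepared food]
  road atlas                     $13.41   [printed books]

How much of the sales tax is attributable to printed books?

$8.55

Paperback novel $14.44: printed books → 4.25% + 0.75% district = 5% → $0.72
Cookbook $22.76: printed books → 4.25% + 0.75% district = 5% → $1.14
Used textbook $120.32: printed books → 4.25% + 0.75% district = 5% → $6.02
Road atlas $13.41: printed books → 4.25% + 0.75% district = 5% → $0.67
Tax on printed books = $0.72 + $1.14 + $6.02 + $0.67 = $8.55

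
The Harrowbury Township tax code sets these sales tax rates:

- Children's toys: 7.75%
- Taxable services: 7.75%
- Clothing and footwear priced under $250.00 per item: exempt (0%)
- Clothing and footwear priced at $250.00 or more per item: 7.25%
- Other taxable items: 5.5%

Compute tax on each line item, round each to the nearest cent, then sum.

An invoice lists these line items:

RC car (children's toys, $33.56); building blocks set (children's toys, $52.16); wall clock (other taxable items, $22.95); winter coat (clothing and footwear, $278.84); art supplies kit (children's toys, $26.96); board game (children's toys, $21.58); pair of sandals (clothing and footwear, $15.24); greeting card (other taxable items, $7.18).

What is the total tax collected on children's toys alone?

RC car $33.56: children's toys → 7.75% → $2.60
Building blocks set $52.16: children's toys → 7.75% → $4.04
Art supplies kit $26.96: children's toys → 7.75% → $2.09
Board game $21.58: children's toys → 7.75% → $1.67
Tax on children's toys = $2.60 + $4.04 + $2.09 + $1.67 = $10.40

$10.40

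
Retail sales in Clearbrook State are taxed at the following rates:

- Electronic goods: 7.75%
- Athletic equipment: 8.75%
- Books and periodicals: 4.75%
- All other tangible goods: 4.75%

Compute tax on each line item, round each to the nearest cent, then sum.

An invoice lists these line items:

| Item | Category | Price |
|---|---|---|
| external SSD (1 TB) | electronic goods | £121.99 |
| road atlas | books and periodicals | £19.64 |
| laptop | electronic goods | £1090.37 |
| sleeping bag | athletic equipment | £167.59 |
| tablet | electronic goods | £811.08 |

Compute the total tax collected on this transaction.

External SSD (1 TB) £121.99: electronic goods → 7.75% → £9.45
Road atlas £19.64: books and periodicals → 4.75% → £0.93
Laptop £1090.37: electronic goods → 7.75% → £84.50
Sleeping bag £167.59: athletic equipment → 8.75% → £14.66
Tablet £811.08: electronic goods → 7.75% → £62.86
Total tax = £9.45 + £0.93 + £84.50 + £14.66 + £62.86 = £172.40

£172.40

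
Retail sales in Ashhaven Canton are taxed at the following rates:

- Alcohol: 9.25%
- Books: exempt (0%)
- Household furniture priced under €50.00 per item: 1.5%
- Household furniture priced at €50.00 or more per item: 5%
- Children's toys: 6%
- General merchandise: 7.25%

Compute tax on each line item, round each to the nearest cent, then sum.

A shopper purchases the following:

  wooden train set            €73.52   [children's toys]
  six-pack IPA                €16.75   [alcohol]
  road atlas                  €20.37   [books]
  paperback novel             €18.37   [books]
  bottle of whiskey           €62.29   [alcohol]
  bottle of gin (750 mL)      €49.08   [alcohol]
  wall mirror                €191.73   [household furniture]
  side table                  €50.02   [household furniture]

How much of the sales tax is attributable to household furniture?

€12.09

Wall mirror €191.73: household furniture, €50.00 or more → 5% → €9.59
Side table €50.02: household furniture, €50.00 or more → 5% → €2.50
Tax on household furniture = €9.59 + €2.50 = €12.09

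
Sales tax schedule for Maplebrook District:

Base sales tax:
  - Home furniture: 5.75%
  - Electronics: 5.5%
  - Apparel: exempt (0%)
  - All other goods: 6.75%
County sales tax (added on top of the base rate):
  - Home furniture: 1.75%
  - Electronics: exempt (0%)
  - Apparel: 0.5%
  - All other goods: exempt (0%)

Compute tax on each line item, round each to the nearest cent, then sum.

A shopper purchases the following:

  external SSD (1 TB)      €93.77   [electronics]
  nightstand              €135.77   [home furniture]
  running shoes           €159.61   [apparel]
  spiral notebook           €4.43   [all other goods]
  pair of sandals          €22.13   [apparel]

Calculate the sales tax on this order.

External SSD (1 TB) €93.77: electronics → 5.5% + 0% county = 5.5% → €5.16
Nightstand €135.77: home furniture → 5.75% + 1.75% county = 7.5% → €10.18
Running shoes €159.61: apparel → 0% + 0.5% county = 0.5% → €0.80
Spiral notebook €4.43: all other goods → 6.75% + 0% county = 6.75% → €0.30
Pair of sandals €22.13: apparel → 0% + 0.5% county = 0.5% → €0.11
Total tax = €5.16 + €10.18 + €0.80 + €0.30 + €0.11 = €16.55

€16.55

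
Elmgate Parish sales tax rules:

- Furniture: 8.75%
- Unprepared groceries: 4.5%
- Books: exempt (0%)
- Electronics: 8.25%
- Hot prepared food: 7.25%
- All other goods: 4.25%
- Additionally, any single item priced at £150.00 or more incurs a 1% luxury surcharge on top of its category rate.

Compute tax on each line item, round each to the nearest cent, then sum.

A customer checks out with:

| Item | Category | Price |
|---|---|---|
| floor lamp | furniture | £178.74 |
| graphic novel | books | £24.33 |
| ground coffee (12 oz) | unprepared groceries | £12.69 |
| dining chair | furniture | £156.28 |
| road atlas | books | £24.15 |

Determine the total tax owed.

Floor lamp £178.74: furniture → 8.75% + 1% surcharge = 9.75% → £17.43
Graphic novel £24.33: books → 0% → £0.00
Ground coffee (12 oz) £12.69: unprepared groceries → 4.5% → £0.57
Dining chair £156.28: furniture → 8.75% + 1% surcharge = 9.75% → £15.24
Road atlas £24.15: books → 0% → £0.00
Total tax = £17.43 + £0.57 + £15.24 = £33.24

£33.24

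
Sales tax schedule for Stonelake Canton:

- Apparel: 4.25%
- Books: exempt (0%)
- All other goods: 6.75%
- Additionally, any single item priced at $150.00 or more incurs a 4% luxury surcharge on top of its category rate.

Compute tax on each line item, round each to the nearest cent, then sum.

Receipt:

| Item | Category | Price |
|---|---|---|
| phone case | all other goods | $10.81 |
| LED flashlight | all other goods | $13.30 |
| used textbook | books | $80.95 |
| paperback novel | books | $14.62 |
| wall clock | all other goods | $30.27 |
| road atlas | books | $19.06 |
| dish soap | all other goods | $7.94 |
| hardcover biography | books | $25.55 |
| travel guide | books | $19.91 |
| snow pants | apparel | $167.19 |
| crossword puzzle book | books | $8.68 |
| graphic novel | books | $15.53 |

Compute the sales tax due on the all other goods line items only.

$4.21

Phone case $10.81: all other goods → 6.75% → $0.73
LED flashlight $13.30: all other goods → 6.75% → $0.90
Wall clock $30.27: all other goods → 6.75% → $2.04
Dish soap $7.94: all other goods → 6.75% → $0.54
Tax on all other goods = $0.73 + $0.90 + $2.04 + $0.54 = $4.21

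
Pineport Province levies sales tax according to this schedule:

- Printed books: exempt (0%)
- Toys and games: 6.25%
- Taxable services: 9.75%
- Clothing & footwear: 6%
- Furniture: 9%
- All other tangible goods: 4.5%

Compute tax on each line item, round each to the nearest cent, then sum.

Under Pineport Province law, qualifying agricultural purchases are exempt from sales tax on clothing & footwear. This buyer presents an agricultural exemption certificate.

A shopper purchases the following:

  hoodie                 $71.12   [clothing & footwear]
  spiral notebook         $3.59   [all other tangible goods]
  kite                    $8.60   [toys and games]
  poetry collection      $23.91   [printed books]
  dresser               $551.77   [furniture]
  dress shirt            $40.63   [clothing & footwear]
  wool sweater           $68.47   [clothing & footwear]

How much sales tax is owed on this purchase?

Hoodie $71.12: clothing & footwear, buyer-exempt → 0% → $0.00
Spiral notebook $3.59: all other tangible goods → 4.5% → $0.16
Kite $8.60: toys and games → 6.25% → $0.54
Poetry collection $23.91: printed books → 0% → $0.00
Dresser $551.77: furniture → 9% → $49.66
Dress shirt $40.63: clothing & footwear, buyer-exempt → 0% → $0.00
Wool sweater $68.47: clothing & footwear, buyer-exempt → 0% → $0.00
Total tax = $0.16 + $0.54 + $49.66 = $50.36

$50.36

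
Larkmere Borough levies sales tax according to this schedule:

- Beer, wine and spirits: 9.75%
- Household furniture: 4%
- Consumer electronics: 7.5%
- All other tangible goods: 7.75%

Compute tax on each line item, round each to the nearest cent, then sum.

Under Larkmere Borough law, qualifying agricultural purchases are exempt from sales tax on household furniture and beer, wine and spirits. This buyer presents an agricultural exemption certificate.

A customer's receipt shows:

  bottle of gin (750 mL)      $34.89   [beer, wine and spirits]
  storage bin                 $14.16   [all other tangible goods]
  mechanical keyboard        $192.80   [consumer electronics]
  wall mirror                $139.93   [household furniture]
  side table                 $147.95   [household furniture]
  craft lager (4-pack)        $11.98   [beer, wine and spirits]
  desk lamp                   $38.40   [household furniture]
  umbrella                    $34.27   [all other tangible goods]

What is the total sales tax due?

Bottle of gin (750 mL) $34.89: beer, wine and spirits, buyer-exempt → 0% → $0.00
Storage bin $14.16: all other tangible goods → 7.75% → $1.10
Mechanical keyboard $192.80: consumer electronics → 7.5% → $14.46
Wall mirror $139.93: household furniture, buyer-exempt → 0% → $0.00
Side table $147.95: household furniture, buyer-exempt → 0% → $0.00
Craft lager (4-pack) $11.98: beer, wine and spirits, buyer-exempt → 0% → $0.00
Desk lamp $38.40: household furniture, buyer-exempt → 0% → $0.00
Umbrella $34.27: all other tangible goods → 7.75% → $2.66
Total tax = $1.10 + $14.46 + $2.66 = $18.22

$18.22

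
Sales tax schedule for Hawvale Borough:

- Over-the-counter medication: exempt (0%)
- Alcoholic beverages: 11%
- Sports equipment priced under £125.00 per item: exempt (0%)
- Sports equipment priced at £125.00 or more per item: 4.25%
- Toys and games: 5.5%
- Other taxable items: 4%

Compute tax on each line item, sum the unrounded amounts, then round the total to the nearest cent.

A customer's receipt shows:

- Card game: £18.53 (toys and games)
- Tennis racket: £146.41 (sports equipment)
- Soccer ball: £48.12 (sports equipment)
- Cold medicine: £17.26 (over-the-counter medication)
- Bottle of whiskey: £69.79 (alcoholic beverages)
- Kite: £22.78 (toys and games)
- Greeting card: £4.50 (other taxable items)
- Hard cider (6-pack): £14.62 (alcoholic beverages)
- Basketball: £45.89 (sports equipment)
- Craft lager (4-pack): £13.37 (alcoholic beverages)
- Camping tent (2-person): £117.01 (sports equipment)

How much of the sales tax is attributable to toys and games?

£2.27

Card game £18.53: toys and games → 5.5% → £1.01915
Kite £22.78: toys and games → 5.5% → £1.2529
Tax on toys and games: unrounded sum = £2.27205 → £2.27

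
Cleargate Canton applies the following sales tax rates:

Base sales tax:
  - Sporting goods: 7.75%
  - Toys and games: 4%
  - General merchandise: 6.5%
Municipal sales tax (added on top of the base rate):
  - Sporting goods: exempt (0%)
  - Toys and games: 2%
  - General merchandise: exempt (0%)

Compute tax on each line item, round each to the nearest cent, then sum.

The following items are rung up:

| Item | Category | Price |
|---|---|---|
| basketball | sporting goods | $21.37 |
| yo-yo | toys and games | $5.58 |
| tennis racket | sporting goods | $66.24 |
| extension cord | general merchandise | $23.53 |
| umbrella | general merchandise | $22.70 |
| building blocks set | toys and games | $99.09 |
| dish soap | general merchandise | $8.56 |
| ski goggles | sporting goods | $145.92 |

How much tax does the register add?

Basketball $21.37: sporting goods → 7.75% + 0% municipal = 7.75% → $1.66
Yo-yo $5.58: toys and games → 4% + 2% municipal = 6% → $0.33
Tennis racket $66.24: sporting goods → 7.75% + 0% municipal = 7.75% → $5.13
Extension cord $23.53: general merchandise → 6.5% + 0% municipal = 6.5% → $1.53
Umbrella $22.70: general merchandise → 6.5% + 0% municipal = 6.5% → $1.48
Building blocks set $99.09: toys and games → 4% + 2% municipal = 6% → $5.95
Dish soap $8.56: general merchandise → 6.5% + 0% municipal = 6.5% → $0.56
Ski goggles $145.92: sporting goods → 7.75% + 0% municipal = 7.75% → $11.31
Total tax = $1.66 + $0.33 + $5.13 + $1.53 + $1.48 + $5.95 + $0.56 + $11.31 = $27.95

$27.95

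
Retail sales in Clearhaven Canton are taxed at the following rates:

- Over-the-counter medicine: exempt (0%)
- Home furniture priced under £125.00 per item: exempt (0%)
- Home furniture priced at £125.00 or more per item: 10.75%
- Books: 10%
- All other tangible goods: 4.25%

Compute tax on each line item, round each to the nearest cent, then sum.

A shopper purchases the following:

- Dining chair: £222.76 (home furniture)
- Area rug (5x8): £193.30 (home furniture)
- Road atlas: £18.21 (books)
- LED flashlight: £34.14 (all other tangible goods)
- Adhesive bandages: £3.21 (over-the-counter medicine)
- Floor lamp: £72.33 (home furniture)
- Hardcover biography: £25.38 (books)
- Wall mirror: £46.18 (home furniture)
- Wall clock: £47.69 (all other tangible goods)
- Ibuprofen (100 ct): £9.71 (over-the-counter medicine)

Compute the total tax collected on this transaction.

£52.57

Dining chair £222.76: home furniture, £125.00 or more → 10.75% → £23.95
Area rug (5x8) £193.30: home furniture, £125.00 or more → 10.75% → £20.78
Road atlas £18.21: books → 10% → £1.82
LED flashlight £34.14: all other tangible goods → 4.25% → £1.45
Adhesive bandages £3.21: over-the-counter medicine → 0% → £0.00
Floor lamp £72.33: home furniture, under £125.00 → 0% → £0.00
Hardcover biography £25.38: books → 10% → £2.54
Wall mirror £46.18: home furniture, under £125.00 → 0% → £0.00
Wall clock £47.69: all other tangible goods → 4.25% → £2.03
Ibuprofen (100 ct) £9.71: over-the-counter medicine → 0% → £0.00
Total tax = £23.95 + £20.78 + £1.82 + £1.45 + £2.54 + £2.03 = £52.57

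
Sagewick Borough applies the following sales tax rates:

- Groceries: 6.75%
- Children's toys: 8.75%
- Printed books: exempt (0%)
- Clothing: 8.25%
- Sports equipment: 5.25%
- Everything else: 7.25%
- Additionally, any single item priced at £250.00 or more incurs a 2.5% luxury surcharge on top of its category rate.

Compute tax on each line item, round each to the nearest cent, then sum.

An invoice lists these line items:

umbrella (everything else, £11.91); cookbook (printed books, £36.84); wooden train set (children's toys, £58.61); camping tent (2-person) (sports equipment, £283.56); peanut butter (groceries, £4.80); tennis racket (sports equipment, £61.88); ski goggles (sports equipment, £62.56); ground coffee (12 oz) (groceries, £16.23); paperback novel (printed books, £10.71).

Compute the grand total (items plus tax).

£583.02

Umbrella £11.91: everything else → 7.25% → £0.86
Cookbook £36.84: printed books → 0% → £0.00
Wooden train set £58.61: children's toys → 8.75% → £5.13
Camping tent (2-person) £283.56: sports equipment → 5.25% + 2.5% surcharge = 7.75% → £21.98
Peanut butter £4.80: groceries → 6.75% → £0.32
Tennis racket £61.88: sports equipment → 5.25% → £3.25
Ski goggles £62.56: sports equipment → 5.25% → £3.28
Ground coffee (12 oz) £16.23: groceries → 6.75% → £1.10
Paperback novel £10.71: printed books → 0% → £0.00
Subtotal = £547.10; tax = £35.92; total due = £583.02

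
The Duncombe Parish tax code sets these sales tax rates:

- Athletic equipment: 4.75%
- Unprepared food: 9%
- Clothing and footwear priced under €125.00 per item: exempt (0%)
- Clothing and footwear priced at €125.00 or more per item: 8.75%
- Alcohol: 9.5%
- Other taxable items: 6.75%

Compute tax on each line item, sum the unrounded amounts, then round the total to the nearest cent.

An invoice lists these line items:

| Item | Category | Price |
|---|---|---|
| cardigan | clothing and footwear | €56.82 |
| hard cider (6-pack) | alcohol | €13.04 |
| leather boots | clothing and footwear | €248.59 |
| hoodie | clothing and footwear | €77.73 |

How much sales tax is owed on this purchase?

Cardigan €56.82: clothing and footwear, under €125.00 → 0% → €0.00
Hard cider (6-pack) €13.04: alcohol → 9.5% → €1.2388
Leather boots €248.59: clothing and footwear, €125.00 or more → 8.75% → €21.751625
Hoodie €77.73: clothing and footwear, under €125.00 → 0% → €0.00
Unrounded tax sum = €22.990425 → €22.99

€22.99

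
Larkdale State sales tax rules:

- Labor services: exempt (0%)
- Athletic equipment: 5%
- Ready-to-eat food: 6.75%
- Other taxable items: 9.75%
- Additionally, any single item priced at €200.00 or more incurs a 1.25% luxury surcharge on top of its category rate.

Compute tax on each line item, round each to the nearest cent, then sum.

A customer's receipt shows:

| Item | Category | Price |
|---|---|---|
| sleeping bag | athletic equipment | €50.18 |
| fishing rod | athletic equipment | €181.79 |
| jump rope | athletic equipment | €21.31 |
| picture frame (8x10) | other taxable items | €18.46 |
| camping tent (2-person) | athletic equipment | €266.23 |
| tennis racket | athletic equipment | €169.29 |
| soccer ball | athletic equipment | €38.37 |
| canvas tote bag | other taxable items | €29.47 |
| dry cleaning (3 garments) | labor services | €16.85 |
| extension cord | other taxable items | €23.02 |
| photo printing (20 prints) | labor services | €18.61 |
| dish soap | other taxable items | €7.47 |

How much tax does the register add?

Sleeping bag €50.18: athletic equipment → 5% → €2.51
Fishing rod €181.79: athletic equipment → 5% → €9.09
Jump rope €21.31: athletic equipment → 5% → €1.07
Picture frame (8x10) €18.46: other taxable items → 9.75% → €1.80
Camping tent (2-person) €266.23: athletic equipment → 5% + 1.25% surcharge = 6.25% → €16.64
Tennis racket €169.29: athletic equipment → 5% → €8.46
Soccer ball €38.37: athletic equipment → 5% → €1.92
Canvas tote bag €29.47: other taxable items → 9.75% → €2.87
Dry cleaning (3 garments) €16.85: labor services → 0% → €0.00
Extension cord €23.02: other taxable items → 9.75% → €2.24
Photo printing (20 prints) €18.61: labor services → 0% → €0.00
Dish soap €7.47: other taxable items → 9.75% → €0.73
Total tax = €2.51 + €9.09 + €1.07 + €1.80 + €16.64 + €8.46 + €1.92 + €2.87 + €2.24 + €0.73 = €47.33

€47.33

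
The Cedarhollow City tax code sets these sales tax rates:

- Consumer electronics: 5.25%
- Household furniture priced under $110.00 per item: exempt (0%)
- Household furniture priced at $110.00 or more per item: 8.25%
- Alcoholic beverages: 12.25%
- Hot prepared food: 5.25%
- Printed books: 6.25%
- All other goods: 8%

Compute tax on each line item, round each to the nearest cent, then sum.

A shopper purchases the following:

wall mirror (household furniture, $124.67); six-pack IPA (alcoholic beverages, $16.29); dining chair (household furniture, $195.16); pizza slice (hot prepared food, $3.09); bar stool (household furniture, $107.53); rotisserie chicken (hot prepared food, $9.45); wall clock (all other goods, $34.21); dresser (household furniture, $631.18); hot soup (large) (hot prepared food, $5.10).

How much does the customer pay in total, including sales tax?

Wall mirror $124.67: household furniture, $110.00 or more → 8.25% → $10.29
Six-pack IPA $16.29: alcoholic beverages → 12.25% → $2.00
Dining chair $195.16: household furniture, $110.00 or more → 8.25% → $16.10
Pizza slice $3.09: hot prepared food → 5.25% → $0.16
Bar stool $107.53: household furniture, under $110.00 → 0% → $0.00
Rotisserie chicken $9.45: hot prepared food → 5.25% → $0.50
Wall clock $34.21: all other goods → 8% → $2.74
Dresser $631.18: household furniture, $110.00 or more → 8.25% → $52.07
Hot soup (large) $5.10: hot prepared food → 5.25% → $0.27
Subtotal = $1126.68; tax = $84.13; total due = $1210.81

$1210.81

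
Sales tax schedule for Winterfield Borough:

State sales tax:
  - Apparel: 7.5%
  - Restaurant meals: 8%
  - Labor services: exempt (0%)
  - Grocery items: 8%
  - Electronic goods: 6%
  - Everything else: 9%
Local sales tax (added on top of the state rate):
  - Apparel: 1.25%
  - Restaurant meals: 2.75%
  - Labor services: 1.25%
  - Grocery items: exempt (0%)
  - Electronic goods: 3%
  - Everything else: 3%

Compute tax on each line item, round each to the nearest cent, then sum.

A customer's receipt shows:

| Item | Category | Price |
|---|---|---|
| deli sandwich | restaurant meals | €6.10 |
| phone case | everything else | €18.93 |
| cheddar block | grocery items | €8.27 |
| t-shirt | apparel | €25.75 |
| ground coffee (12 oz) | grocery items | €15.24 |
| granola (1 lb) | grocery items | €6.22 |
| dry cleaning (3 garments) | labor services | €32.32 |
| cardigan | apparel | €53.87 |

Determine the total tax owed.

Deli sandwich €6.10: restaurant meals → 8% + 2.75% local = 10.75% → €0.66
Phone case €18.93: everything else → 9% + 3% local = 12% → €2.27
Cheddar block €8.27: grocery items → 8% + 0% local = 8% → €0.66
T-shirt €25.75: apparel → 7.5% + 1.25% local = 8.75% → €2.25
Ground coffee (12 oz) €15.24: grocery items → 8% + 0% local = 8% → €1.22
Granola (1 lb) €6.22: grocery items → 8% + 0% local = 8% → €0.50
Dry cleaning (3 garments) €32.32: labor services → 0% + 1.25% local = 1.25% → €0.40
Cardigan €53.87: apparel → 7.5% + 1.25% local = 8.75% → €4.71
Total tax = €0.66 + €2.27 + €0.66 + €2.25 + €1.22 + €0.50 + €0.40 + €4.71 = €12.67

€12.67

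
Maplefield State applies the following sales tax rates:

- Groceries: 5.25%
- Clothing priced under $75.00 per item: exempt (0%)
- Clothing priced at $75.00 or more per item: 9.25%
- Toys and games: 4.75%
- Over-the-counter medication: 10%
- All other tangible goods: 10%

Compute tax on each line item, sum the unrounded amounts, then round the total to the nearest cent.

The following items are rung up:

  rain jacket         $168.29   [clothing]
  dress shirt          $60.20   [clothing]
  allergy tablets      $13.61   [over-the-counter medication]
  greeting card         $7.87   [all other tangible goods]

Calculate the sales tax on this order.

Rain jacket $168.29: clothing, $75.00 or more → 9.25% → $15.566825
Dress shirt $60.20: clothing, under $75.00 → 0% → $0.00
Allergy tablets $13.61: over-the-counter medication → 10% → $1.361
Greeting card $7.87: all other tangible goods → 10% → $0.787
Unrounded tax sum = $17.714825 → $17.71

$17.71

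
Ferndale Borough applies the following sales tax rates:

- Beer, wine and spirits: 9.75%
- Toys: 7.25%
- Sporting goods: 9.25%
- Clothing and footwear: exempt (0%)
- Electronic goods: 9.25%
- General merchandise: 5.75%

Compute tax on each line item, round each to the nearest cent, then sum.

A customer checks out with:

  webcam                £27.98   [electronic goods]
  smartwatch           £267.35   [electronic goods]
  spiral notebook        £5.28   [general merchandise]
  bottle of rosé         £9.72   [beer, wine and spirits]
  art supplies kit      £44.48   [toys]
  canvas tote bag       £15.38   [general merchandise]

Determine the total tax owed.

Webcam £27.98: electronic goods → 9.25% → £2.59
Smartwatch £267.35: electronic goods → 9.25% → £24.73
Spiral notebook £5.28: general merchandise → 5.75% → £0.30
Bottle of rosé £9.72: beer, wine and spirits → 9.75% → £0.95
Art supplies kit £44.48: toys → 7.25% → £3.22
Canvas tote bag £15.38: general merchandise → 5.75% → £0.88
Total tax = £2.59 + £24.73 + £0.30 + £0.95 + £3.22 + £0.88 = £32.67

£32.67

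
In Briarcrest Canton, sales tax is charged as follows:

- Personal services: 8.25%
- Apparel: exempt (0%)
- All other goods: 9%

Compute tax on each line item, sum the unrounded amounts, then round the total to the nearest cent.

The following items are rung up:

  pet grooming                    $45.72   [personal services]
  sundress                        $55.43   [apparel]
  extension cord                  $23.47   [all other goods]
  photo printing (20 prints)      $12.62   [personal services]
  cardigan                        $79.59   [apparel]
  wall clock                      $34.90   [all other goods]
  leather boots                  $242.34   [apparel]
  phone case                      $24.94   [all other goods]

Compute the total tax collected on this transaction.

Pet grooming $45.72: personal services → 8.25% → $3.7719
Sundress $55.43: apparel → 0% → $0.00
Extension cord $23.47: all other goods → 9% → $2.1123
Photo printing (20 prints) $12.62: personal services → 8.25% → $1.04115
Cardigan $79.59: apparel → 0% → $0.00
Wall clock $34.90: all other goods → 9% → $3.141
Leather boots $242.34: apparel → 0% → $0.00
Phone case $24.94: all other goods → 9% → $2.2446
Unrounded tax sum = $12.31095 → $12.31

$12.31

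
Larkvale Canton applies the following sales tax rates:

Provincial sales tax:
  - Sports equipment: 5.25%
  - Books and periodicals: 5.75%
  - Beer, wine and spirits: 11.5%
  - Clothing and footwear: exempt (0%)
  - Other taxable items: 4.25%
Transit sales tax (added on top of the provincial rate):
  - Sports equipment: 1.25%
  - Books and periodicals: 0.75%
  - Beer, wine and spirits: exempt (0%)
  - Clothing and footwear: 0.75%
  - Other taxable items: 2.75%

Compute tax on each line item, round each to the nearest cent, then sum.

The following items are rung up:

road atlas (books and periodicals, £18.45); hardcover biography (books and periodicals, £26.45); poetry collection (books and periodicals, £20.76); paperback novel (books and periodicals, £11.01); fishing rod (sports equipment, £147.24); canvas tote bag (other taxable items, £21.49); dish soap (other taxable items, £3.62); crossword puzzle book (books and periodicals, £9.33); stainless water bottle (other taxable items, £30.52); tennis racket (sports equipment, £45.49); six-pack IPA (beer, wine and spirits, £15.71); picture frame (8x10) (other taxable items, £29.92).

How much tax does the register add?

Road atlas £18.45: books and periodicals → 5.75% + 0.75% transit = 6.5% → £1.20
Hardcover biography £26.45: books and periodicals → 5.75% + 0.75% transit = 6.5% → £1.72
Poetry collection £20.76: books and periodicals → 5.75% + 0.75% transit = 6.5% → £1.35
Paperback novel £11.01: books and periodicals → 5.75% + 0.75% transit = 6.5% → £0.72
Fishing rod £147.24: sports equipment → 5.25% + 1.25% transit = 6.5% → £9.57
Canvas tote bag £21.49: other taxable items → 4.25% + 2.75% transit = 7% → £1.50
Dish soap £3.62: other taxable items → 4.25% + 2.75% transit = 7% → £0.25
Crossword puzzle book £9.33: books and periodicals → 5.75% + 0.75% transit = 6.5% → £0.61
Stainless water bottle £30.52: other taxable items → 4.25% + 2.75% transit = 7% → £2.14
Tennis racket £45.49: sports equipment → 5.25% + 1.25% transit = 6.5% → £2.96
Six-pack IPA £15.71: beer, wine and spirits → 11.5% + 0% transit = 11.5% → £1.81
Picture frame (8x10) £29.92: other taxable items → 4.25% + 2.75% transit = 7% → £2.09
Total tax = £1.20 + £1.72 + £1.35 + £0.72 + £9.57 + £1.50 + £0.25 + £0.61 + £2.14 + £2.96 + £1.81 + £2.09 = £25.92

£25.92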